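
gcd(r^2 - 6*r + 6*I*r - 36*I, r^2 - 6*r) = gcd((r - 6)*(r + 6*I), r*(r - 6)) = r - 6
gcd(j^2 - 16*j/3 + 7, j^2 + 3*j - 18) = j - 3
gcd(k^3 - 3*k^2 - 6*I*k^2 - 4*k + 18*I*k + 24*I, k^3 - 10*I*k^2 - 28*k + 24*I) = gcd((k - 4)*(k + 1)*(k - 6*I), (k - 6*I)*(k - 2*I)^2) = k - 6*I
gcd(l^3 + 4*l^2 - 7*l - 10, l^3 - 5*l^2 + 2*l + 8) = l^2 - l - 2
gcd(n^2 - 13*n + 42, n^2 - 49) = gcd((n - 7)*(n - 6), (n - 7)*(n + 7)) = n - 7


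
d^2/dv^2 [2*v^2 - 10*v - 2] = 4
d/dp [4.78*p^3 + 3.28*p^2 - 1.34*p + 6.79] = 14.34*p^2 + 6.56*p - 1.34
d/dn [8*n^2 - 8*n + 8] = 16*n - 8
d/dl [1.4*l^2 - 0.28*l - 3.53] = 2.8*l - 0.28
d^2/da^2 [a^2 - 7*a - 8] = 2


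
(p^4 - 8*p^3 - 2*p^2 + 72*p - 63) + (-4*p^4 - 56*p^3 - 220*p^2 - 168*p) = -3*p^4 - 64*p^3 - 222*p^2 - 96*p - 63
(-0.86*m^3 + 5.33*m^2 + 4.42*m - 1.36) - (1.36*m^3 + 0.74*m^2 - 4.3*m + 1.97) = -2.22*m^3 + 4.59*m^2 + 8.72*m - 3.33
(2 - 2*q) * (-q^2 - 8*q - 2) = 2*q^3 + 14*q^2 - 12*q - 4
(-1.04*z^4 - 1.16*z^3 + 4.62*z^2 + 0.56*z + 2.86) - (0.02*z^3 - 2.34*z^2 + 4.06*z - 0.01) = -1.04*z^4 - 1.18*z^3 + 6.96*z^2 - 3.5*z + 2.87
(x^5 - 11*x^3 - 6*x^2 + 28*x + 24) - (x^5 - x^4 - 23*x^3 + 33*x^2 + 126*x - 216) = x^4 + 12*x^3 - 39*x^2 - 98*x + 240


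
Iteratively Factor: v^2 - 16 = (v + 4)*(v - 4)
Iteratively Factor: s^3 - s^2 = (s - 1)*(s^2) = s*(s - 1)*(s)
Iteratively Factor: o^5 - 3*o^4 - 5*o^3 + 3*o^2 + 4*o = (o + 1)*(o^4 - 4*o^3 - o^2 + 4*o) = (o + 1)^2*(o^3 - 5*o^2 + 4*o) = (o - 1)*(o + 1)^2*(o^2 - 4*o) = o*(o - 1)*(o + 1)^2*(o - 4)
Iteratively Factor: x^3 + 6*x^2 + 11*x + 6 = (x + 2)*(x^2 + 4*x + 3) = (x + 1)*(x + 2)*(x + 3)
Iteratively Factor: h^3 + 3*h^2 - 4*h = (h - 1)*(h^2 + 4*h) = h*(h - 1)*(h + 4)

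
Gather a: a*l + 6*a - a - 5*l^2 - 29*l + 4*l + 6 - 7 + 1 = a*(l + 5) - 5*l^2 - 25*l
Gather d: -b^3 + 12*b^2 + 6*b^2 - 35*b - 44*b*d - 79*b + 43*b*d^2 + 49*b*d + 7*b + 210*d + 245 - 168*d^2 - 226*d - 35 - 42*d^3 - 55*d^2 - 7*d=-b^3 + 18*b^2 - 107*b - 42*d^3 + d^2*(43*b - 223) + d*(5*b - 23) + 210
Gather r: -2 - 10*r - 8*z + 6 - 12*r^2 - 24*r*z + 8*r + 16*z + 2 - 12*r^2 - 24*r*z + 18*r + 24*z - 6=-24*r^2 + r*(16 - 48*z) + 32*z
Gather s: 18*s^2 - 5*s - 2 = 18*s^2 - 5*s - 2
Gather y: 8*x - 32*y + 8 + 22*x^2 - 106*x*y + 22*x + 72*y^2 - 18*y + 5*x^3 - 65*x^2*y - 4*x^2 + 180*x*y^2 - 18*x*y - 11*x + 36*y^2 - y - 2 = 5*x^3 + 18*x^2 + 19*x + y^2*(180*x + 108) + y*(-65*x^2 - 124*x - 51) + 6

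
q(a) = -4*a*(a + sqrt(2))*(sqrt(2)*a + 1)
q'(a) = -4*sqrt(2)*a*(a + sqrt(2)) - 4*a*(sqrt(2)*a + 1) - 4*(a + sqrt(2))*(sqrt(2)*a + 1) = -12*sqrt(2)*a^2 - 24*a - 4*sqrt(2)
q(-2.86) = 50.36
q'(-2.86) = -75.83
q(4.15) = -634.46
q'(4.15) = -397.53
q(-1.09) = -0.77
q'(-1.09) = 0.34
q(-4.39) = 272.16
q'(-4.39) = -227.36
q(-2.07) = 10.47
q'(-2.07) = -28.69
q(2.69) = -212.16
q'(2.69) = -193.02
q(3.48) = -403.41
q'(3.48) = -294.70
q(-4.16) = 223.11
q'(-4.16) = -199.50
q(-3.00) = 61.71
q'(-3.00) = -86.39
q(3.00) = -277.71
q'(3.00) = -230.39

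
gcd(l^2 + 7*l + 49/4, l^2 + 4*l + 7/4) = l + 7/2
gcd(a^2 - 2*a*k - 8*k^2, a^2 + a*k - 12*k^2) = 1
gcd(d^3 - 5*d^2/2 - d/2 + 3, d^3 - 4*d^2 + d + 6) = d^2 - d - 2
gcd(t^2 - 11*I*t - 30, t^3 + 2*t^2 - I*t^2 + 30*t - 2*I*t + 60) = t - 6*I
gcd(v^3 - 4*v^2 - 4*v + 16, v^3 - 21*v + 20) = v - 4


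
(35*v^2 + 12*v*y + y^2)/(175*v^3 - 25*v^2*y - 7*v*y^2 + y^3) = (7*v + y)/(35*v^2 - 12*v*y + y^2)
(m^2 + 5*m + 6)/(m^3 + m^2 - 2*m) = (m + 3)/(m*(m - 1))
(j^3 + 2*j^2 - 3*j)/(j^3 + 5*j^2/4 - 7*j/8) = 8*(j^2 + 2*j - 3)/(8*j^2 + 10*j - 7)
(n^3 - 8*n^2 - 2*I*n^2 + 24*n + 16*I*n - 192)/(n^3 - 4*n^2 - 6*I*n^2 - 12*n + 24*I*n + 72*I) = (n^2 + 4*n*(-2 + I) - 32*I)/(n^2 - 4*n - 12)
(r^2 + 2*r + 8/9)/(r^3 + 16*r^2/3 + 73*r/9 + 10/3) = (3*r + 4)/(3*r^2 + 14*r + 15)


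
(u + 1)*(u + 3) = u^2 + 4*u + 3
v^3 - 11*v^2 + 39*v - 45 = (v - 5)*(v - 3)^2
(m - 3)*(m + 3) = m^2 - 9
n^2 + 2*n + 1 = (n + 1)^2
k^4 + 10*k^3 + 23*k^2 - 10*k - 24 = (k - 1)*(k + 1)*(k + 4)*(k + 6)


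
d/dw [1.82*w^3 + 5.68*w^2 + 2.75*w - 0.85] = 5.46*w^2 + 11.36*w + 2.75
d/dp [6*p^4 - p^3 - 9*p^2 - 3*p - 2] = 24*p^3 - 3*p^2 - 18*p - 3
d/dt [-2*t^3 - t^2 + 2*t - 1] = -6*t^2 - 2*t + 2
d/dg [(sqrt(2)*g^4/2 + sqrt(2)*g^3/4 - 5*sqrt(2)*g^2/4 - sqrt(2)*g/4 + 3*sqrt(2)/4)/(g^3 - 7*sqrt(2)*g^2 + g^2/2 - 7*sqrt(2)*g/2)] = sqrt(2)*(g*(2*g^2 - 14*sqrt(2)*g + g - 7*sqrt(2))*(8*g^3 + 3*g^2 - 10*g - 1) - (6*g^2 - 28*sqrt(2)*g + 2*g - 7*sqrt(2))*(2*g^4 + g^3 - 5*g^2 - g + 3))/(2*g^2*(2*g^2 - 14*sqrt(2)*g + g - 7*sqrt(2))^2)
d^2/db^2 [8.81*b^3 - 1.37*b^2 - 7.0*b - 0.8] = 52.86*b - 2.74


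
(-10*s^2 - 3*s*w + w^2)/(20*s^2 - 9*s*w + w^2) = (-2*s - w)/(4*s - w)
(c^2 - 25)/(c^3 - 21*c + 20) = (c - 5)/(c^2 - 5*c + 4)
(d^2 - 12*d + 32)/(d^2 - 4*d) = (d - 8)/d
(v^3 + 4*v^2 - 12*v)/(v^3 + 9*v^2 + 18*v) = (v - 2)/(v + 3)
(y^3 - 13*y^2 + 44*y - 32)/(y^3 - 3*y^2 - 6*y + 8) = (y - 8)/(y + 2)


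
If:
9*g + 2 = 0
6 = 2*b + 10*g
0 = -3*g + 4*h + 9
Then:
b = 37/9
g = -2/9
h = -29/12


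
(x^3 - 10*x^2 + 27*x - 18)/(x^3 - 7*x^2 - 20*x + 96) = (x^2 - 7*x + 6)/(x^2 - 4*x - 32)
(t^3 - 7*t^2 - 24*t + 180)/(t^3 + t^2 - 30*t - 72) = (t^2 - t - 30)/(t^2 + 7*t + 12)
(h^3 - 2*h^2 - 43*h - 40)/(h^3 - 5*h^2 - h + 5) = (h^2 - 3*h - 40)/(h^2 - 6*h + 5)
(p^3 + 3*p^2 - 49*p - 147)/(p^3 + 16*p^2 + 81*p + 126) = (p - 7)/(p + 6)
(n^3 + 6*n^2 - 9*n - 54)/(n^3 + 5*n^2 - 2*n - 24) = (n^2 + 3*n - 18)/(n^2 + 2*n - 8)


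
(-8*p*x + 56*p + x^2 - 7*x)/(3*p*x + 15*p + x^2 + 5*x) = (-8*p*x + 56*p + x^2 - 7*x)/(3*p*x + 15*p + x^2 + 5*x)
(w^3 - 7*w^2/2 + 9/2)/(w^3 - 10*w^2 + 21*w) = (2*w^2 - w - 3)/(2*w*(w - 7))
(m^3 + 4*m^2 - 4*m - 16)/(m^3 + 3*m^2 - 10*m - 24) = (m - 2)/(m - 3)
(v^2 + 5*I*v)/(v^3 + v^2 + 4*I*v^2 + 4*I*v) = (v + 5*I)/(v^2 + v + 4*I*v + 4*I)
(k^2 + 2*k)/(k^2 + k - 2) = k/(k - 1)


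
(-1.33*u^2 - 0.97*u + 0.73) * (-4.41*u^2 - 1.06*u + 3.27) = 5.8653*u^4 + 5.6875*u^3 - 6.5402*u^2 - 3.9457*u + 2.3871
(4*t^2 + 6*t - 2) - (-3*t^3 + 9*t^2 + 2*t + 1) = 3*t^3 - 5*t^2 + 4*t - 3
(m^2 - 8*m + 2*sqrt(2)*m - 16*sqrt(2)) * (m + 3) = m^3 - 5*m^2 + 2*sqrt(2)*m^2 - 24*m - 10*sqrt(2)*m - 48*sqrt(2)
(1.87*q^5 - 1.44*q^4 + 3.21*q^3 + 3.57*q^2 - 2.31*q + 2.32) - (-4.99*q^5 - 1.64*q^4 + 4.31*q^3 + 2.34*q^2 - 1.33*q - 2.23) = 6.86*q^5 + 0.2*q^4 - 1.1*q^3 + 1.23*q^2 - 0.98*q + 4.55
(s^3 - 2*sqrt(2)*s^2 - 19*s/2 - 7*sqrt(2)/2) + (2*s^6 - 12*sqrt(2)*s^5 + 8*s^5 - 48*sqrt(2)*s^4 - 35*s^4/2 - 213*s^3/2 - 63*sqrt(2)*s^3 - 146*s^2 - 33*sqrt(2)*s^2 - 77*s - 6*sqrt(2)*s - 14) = 2*s^6 - 12*sqrt(2)*s^5 + 8*s^5 - 48*sqrt(2)*s^4 - 35*s^4/2 - 211*s^3/2 - 63*sqrt(2)*s^3 - 146*s^2 - 35*sqrt(2)*s^2 - 173*s/2 - 6*sqrt(2)*s - 14 - 7*sqrt(2)/2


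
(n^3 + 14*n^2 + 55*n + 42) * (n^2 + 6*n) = n^5 + 20*n^4 + 139*n^3 + 372*n^2 + 252*n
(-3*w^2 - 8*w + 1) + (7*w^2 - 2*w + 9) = 4*w^2 - 10*w + 10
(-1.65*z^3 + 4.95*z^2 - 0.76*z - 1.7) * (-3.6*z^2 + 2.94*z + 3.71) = 5.94*z^5 - 22.671*z^4 + 11.1675*z^3 + 22.2501*z^2 - 7.8176*z - 6.307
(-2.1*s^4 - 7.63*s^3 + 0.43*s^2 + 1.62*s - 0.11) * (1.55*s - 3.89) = -3.255*s^5 - 3.6575*s^4 + 30.3472*s^3 + 0.8383*s^2 - 6.4723*s + 0.4279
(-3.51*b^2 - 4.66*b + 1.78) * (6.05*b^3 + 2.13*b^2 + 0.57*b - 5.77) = -21.2355*b^5 - 35.6693*b^4 - 1.1575*b^3 + 21.3879*b^2 + 27.9028*b - 10.2706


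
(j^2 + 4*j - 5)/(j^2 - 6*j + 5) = (j + 5)/(j - 5)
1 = 1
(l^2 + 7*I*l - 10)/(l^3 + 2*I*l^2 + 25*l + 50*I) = 1/(l - 5*I)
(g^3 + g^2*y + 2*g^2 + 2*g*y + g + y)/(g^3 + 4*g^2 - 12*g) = (g^3 + g^2*y + 2*g^2 + 2*g*y + g + y)/(g*(g^2 + 4*g - 12))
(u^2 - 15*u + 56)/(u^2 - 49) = (u - 8)/(u + 7)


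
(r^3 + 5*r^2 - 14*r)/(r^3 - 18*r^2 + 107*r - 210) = r*(r^2 + 5*r - 14)/(r^3 - 18*r^2 + 107*r - 210)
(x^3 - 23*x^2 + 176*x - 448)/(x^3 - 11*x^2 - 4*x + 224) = (x - 8)/(x + 4)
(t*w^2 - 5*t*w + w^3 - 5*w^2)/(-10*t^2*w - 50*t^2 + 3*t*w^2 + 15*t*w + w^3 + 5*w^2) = w*(t*w - 5*t + w^2 - 5*w)/(-10*t^2*w - 50*t^2 + 3*t*w^2 + 15*t*w + w^3 + 5*w^2)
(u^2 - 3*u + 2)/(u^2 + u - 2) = (u - 2)/(u + 2)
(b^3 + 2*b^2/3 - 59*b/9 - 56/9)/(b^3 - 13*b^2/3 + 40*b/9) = (3*b^2 + 10*b + 7)/(b*(3*b - 5))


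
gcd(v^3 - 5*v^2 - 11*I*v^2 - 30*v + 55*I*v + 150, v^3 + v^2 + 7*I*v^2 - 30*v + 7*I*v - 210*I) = v - 5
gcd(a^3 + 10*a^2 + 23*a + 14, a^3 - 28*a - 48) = a + 2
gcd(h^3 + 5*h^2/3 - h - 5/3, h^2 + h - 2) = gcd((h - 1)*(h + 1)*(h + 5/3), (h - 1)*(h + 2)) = h - 1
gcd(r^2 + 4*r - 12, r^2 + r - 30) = r + 6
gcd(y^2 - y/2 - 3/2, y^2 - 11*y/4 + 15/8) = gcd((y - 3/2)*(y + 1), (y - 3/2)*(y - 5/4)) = y - 3/2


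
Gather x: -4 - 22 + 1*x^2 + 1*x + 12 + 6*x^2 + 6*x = 7*x^2 + 7*x - 14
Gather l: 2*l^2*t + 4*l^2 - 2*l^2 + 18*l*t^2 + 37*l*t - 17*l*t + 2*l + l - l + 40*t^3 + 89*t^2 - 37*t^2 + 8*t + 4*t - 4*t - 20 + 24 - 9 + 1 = l^2*(2*t + 2) + l*(18*t^2 + 20*t + 2) + 40*t^3 + 52*t^2 + 8*t - 4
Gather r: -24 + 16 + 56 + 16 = 64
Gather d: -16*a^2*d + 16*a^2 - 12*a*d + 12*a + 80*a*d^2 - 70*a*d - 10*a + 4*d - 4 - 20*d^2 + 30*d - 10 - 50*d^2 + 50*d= 16*a^2 + 2*a + d^2*(80*a - 70) + d*(-16*a^2 - 82*a + 84) - 14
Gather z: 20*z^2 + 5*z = 20*z^2 + 5*z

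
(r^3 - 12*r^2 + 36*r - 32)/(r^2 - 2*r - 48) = (r^2 - 4*r + 4)/(r + 6)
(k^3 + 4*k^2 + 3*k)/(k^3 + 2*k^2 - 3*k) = (k + 1)/(k - 1)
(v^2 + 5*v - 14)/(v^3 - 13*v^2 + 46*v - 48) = (v + 7)/(v^2 - 11*v + 24)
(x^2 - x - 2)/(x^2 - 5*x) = (x^2 - x - 2)/(x*(x - 5))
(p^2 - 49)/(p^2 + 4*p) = (p^2 - 49)/(p*(p + 4))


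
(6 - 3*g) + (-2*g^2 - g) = -2*g^2 - 4*g + 6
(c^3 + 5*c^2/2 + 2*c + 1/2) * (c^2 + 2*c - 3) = c^5 + 9*c^4/2 + 4*c^3 - 3*c^2 - 5*c - 3/2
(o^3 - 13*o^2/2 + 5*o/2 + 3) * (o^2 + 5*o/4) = o^5 - 21*o^4/4 - 45*o^3/8 + 49*o^2/8 + 15*o/4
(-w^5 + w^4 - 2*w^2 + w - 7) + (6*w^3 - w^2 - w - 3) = -w^5 + w^4 + 6*w^3 - 3*w^2 - 10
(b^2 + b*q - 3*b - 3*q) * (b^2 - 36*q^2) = b^4 + b^3*q - 3*b^3 - 36*b^2*q^2 - 3*b^2*q - 36*b*q^3 + 108*b*q^2 + 108*q^3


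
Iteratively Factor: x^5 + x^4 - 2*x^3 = (x)*(x^4 + x^3 - 2*x^2) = x^2*(x^3 + x^2 - 2*x) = x^3*(x^2 + x - 2) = x^3*(x - 1)*(x + 2)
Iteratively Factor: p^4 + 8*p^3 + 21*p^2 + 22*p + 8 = (p + 1)*(p^3 + 7*p^2 + 14*p + 8) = (p + 1)*(p + 4)*(p^2 + 3*p + 2) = (p + 1)^2*(p + 4)*(p + 2)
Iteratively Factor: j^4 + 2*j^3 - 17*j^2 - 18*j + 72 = (j + 4)*(j^3 - 2*j^2 - 9*j + 18) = (j - 3)*(j + 4)*(j^2 + j - 6) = (j - 3)*(j + 3)*(j + 4)*(j - 2)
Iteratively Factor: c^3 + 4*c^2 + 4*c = (c + 2)*(c^2 + 2*c) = (c + 2)^2*(c)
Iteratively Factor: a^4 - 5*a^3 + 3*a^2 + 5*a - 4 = (a - 4)*(a^3 - a^2 - a + 1) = (a - 4)*(a + 1)*(a^2 - 2*a + 1) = (a - 4)*(a - 1)*(a + 1)*(a - 1)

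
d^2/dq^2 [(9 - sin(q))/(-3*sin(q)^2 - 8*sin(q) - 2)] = (-9*sin(q)^5 + 348*sin(q)^4 + 702*sin(q)^3 - 110*sin(q)^2 - 1480*sin(q) - 1076)/(3*sin(q)^2 + 8*sin(q) + 2)^3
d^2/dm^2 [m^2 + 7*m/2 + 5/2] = 2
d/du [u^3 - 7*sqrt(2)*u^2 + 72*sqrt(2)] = u*(3*u - 14*sqrt(2))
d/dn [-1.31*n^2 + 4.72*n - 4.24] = 4.72 - 2.62*n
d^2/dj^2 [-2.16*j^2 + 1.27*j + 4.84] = -4.32000000000000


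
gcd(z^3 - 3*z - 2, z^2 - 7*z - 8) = z + 1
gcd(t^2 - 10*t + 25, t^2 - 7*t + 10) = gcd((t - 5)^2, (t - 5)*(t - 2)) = t - 5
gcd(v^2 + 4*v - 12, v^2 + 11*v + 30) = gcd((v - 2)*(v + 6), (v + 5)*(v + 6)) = v + 6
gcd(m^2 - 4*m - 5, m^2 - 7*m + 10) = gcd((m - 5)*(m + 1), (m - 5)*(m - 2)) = m - 5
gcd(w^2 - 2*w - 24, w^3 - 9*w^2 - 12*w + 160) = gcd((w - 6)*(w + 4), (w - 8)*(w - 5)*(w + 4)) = w + 4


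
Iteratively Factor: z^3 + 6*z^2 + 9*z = (z + 3)*(z^2 + 3*z) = z*(z + 3)*(z + 3)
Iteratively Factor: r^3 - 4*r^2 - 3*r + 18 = (r - 3)*(r^2 - r - 6) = (r - 3)^2*(r + 2)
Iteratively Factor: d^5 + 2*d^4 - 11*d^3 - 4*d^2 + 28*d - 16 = (d - 1)*(d^4 + 3*d^3 - 8*d^2 - 12*d + 16) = (d - 1)*(d + 4)*(d^3 - d^2 - 4*d + 4) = (d - 2)*(d - 1)*(d + 4)*(d^2 + d - 2) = (d - 2)*(d - 1)*(d + 2)*(d + 4)*(d - 1)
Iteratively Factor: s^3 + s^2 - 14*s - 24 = (s - 4)*(s^2 + 5*s + 6) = (s - 4)*(s + 2)*(s + 3)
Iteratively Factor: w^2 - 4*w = (w)*(w - 4)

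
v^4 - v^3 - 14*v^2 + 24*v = v*(v - 3)*(v - 2)*(v + 4)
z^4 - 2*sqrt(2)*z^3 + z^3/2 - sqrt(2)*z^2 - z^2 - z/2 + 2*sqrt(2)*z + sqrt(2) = (z - 1)*(z + 1/2)*(z + 1)*(z - 2*sqrt(2))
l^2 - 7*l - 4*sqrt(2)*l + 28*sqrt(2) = (l - 7)*(l - 4*sqrt(2))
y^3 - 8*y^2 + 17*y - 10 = (y - 5)*(y - 2)*(y - 1)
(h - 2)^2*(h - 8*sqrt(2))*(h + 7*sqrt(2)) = h^4 - 4*h^3 - sqrt(2)*h^3 - 108*h^2 + 4*sqrt(2)*h^2 - 4*sqrt(2)*h + 448*h - 448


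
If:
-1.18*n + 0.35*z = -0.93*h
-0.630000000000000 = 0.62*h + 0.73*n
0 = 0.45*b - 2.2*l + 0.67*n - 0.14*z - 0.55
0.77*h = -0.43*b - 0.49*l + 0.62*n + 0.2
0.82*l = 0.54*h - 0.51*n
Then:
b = 1.13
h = -0.58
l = -0.15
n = -0.37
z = 0.28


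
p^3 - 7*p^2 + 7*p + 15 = (p - 5)*(p - 3)*(p + 1)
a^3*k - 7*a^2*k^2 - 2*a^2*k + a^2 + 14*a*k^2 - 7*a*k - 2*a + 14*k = (a - 2)*(a - 7*k)*(a*k + 1)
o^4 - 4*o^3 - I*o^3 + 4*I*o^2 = o^2*(o - 4)*(o - I)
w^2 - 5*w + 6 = (w - 3)*(w - 2)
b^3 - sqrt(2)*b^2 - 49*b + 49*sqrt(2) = (b - 7)*(b + 7)*(b - sqrt(2))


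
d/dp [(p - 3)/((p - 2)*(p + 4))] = (-p^2 + 6*p - 2)/(p^4 + 4*p^3 - 12*p^2 - 32*p + 64)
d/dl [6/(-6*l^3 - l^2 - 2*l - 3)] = 12*(9*l^2 + l + 1)/(6*l^3 + l^2 + 2*l + 3)^2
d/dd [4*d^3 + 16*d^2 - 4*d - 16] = 12*d^2 + 32*d - 4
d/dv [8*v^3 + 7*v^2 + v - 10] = 24*v^2 + 14*v + 1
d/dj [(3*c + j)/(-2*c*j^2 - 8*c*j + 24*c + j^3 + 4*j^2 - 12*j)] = (-2*c*j^2 - 8*c*j + 24*c + j^3 + 4*j^2 - 12*j + (3*c + j)*(4*c*j + 8*c - 3*j^2 - 8*j + 12))/(2*c*j^2 + 8*c*j - 24*c - j^3 - 4*j^2 + 12*j)^2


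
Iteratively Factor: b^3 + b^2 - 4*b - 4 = (b + 1)*(b^2 - 4) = (b - 2)*(b + 1)*(b + 2)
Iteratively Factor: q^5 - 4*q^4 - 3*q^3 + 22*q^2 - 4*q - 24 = (q - 2)*(q^4 - 2*q^3 - 7*q^2 + 8*q + 12) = (q - 2)^2*(q^3 - 7*q - 6) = (q - 2)^2*(q + 1)*(q^2 - q - 6) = (q - 2)^2*(q + 1)*(q + 2)*(q - 3)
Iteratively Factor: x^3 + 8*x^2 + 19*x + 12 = (x + 3)*(x^2 + 5*x + 4) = (x + 1)*(x + 3)*(x + 4)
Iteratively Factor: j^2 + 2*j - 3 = (j - 1)*(j + 3)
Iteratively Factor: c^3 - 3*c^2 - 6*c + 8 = (c + 2)*(c^2 - 5*c + 4) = (c - 4)*(c + 2)*(c - 1)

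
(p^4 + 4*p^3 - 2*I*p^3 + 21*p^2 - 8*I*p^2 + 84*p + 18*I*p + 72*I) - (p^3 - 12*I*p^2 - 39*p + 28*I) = p^4 + 3*p^3 - 2*I*p^3 + 21*p^2 + 4*I*p^2 + 123*p + 18*I*p + 44*I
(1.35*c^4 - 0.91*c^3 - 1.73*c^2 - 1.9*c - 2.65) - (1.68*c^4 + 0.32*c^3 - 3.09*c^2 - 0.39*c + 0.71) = -0.33*c^4 - 1.23*c^3 + 1.36*c^2 - 1.51*c - 3.36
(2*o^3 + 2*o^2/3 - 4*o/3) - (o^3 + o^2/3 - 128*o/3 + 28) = o^3 + o^2/3 + 124*o/3 - 28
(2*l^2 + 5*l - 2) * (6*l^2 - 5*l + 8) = 12*l^4 + 20*l^3 - 21*l^2 + 50*l - 16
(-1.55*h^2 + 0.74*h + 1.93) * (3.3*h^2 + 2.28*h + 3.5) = -5.115*h^4 - 1.092*h^3 + 2.6312*h^2 + 6.9904*h + 6.755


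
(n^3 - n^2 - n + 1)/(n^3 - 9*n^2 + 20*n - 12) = (n^2 - 1)/(n^2 - 8*n + 12)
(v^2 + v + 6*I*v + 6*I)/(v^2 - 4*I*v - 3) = (v^2 + v*(1 + 6*I) + 6*I)/(v^2 - 4*I*v - 3)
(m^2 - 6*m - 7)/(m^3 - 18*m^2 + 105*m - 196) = (m + 1)/(m^2 - 11*m + 28)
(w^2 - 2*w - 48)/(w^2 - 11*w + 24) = (w + 6)/(w - 3)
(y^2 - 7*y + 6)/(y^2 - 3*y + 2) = (y - 6)/(y - 2)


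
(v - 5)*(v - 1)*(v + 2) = v^3 - 4*v^2 - 7*v + 10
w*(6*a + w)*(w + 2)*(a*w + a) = 6*a^2*w^3 + 18*a^2*w^2 + 12*a^2*w + a*w^4 + 3*a*w^3 + 2*a*w^2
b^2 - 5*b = b*(b - 5)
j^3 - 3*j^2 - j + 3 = (j - 3)*(j - 1)*(j + 1)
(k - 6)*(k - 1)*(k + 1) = k^3 - 6*k^2 - k + 6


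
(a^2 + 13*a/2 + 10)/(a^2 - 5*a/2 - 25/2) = (a + 4)/(a - 5)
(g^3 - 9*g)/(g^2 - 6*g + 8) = g*(g^2 - 9)/(g^2 - 6*g + 8)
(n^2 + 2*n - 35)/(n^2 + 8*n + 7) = (n - 5)/(n + 1)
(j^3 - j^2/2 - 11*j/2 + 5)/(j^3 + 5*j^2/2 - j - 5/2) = (j - 2)/(j + 1)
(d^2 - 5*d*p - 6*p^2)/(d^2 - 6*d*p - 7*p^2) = (-d + 6*p)/(-d + 7*p)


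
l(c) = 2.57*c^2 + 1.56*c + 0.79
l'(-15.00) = -75.54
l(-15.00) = 555.64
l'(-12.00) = -60.12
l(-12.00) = 352.15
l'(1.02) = 6.80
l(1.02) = 5.06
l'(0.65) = 4.90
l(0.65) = 2.89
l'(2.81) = 16.00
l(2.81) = 25.47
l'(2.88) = 16.36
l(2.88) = 26.60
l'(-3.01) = -13.91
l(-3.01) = 19.38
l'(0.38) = 3.51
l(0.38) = 1.75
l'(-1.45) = -5.89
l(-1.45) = 3.93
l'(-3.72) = -17.56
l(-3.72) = 30.55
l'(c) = 5.14*c + 1.56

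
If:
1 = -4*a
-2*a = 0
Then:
No Solution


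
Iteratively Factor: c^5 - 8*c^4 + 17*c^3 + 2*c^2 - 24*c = (c)*(c^4 - 8*c^3 + 17*c^2 + 2*c - 24) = c*(c - 2)*(c^3 - 6*c^2 + 5*c + 12) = c*(c - 4)*(c - 2)*(c^2 - 2*c - 3) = c*(c - 4)*(c - 3)*(c - 2)*(c + 1)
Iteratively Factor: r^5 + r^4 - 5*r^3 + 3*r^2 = (r + 3)*(r^4 - 2*r^3 + r^2) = (r - 1)*(r + 3)*(r^3 - r^2) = (r - 1)^2*(r + 3)*(r^2) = r*(r - 1)^2*(r + 3)*(r)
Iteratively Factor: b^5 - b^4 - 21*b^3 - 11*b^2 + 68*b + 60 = (b - 5)*(b^4 + 4*b^3 - b^2 - 16*b - 12) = (b - 5)*(b + 2)*(b^3 + 2*b^2 - 5*b - 6) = (b - 5)*(b - 2)*(b + 2)*(b^2 + 4*b + 3) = (b - 5)*(b - 2)*(b + 2)*(b + 3)*(b + 1)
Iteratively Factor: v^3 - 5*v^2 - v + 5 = (v + 1)*(v^2 - 6*v + 5) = (v - 5)*(v + 1)*(v - 1)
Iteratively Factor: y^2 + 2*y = (y + 2)*(y)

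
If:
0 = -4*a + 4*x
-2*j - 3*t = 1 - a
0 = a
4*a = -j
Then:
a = 0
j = 0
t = -1/3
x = 0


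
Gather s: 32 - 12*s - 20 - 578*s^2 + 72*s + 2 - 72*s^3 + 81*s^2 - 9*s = -72*s^3 - 497*s^2 + 51*s + 14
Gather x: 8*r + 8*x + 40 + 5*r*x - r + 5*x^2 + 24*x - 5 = 7*r + 5*x^2 + x*(5*r + 32) + 35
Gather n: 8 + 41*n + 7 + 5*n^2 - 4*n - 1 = 5*n^2 + 37*n + 14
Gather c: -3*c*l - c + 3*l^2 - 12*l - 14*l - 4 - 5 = c*(-3*l - 1) + 3*l^2 - 26*l - 9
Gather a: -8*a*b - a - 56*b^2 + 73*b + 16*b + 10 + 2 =a*(-8*b - 1) - 56*b^2 + 89*b + 12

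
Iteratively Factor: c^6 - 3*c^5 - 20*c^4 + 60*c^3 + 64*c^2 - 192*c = (c)*(c^5 - 3*c^4 - 20*c^3 + 60*c^2 + 64*c - 192) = c*(c - 4)*(c^4 + c^3 - 16*c^2 - 4*c + 48) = c*(c - 4)*(c + 4)*(c^3 - 3*c^2 - 4*c + 12) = c*(c - 4)*(c + 2)*(c + 4)*(c^2 - 5*c + 6) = c*(c - 4)*(c - 2)*(c + 2)*(c + 4)*(c - 3)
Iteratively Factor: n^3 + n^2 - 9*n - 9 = (n + 3)*(n^2 - 2*n - 3) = (n - 3)*(n + 3)*(n + 1)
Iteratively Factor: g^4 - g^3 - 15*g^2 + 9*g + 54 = (g + 3)*(g^3 - 4*g^2 - 3*g + 18) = (g + 2)*(g + 3)*(g^2 - 6*g + 9) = (g - 3)*(g + 2)*(g + 3)*(g - 3)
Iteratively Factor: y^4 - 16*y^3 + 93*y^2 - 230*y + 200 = (y - 5)*(y^3 - 11*y^2 + 38*y - 40) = (y - 5)*(y - 4)*(y^2 - 7*y + 10) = (y - 5)^2*(y - 4)*(y - 2)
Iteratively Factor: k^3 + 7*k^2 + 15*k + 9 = (k + 3)*(k^2 + 4*k + 3) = (k + 3)^2*(k + 1)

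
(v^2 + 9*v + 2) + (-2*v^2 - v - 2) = -v^2 + 8*v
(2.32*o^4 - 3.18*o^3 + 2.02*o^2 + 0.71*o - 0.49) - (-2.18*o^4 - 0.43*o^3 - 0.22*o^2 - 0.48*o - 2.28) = 4.5*o^4 - 2.75*o^3 + 2.24*o^2 + 1.19*o + 1.79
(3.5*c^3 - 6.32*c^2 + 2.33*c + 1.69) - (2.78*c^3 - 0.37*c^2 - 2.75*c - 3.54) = 0.72*c^3 - 5.95*c^2 + 5.08*c + 5.23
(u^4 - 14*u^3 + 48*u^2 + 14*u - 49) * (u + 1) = u^5 - 13*u^4 + 34*u^3 + 62*u^2 - 35*u - 49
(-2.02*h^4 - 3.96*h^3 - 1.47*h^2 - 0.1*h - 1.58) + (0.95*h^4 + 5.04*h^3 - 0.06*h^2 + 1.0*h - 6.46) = -1.07*h^4 + 1.08*h^3 - 1.53*h^2 + 0.9*h - 8.04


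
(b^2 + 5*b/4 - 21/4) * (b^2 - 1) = b^4 + 5*b^3/4 - 25*b^2/4 - 5*b/4 + 21/4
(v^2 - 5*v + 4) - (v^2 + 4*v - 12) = 16 - 9*v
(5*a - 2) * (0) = 0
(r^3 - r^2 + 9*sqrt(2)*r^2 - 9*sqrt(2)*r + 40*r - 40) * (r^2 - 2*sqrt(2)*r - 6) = r^5 - r^4 + 7*sqrt(2)*r^4 - 7*sqrt(2)*r^3 - 2*r^3 - 134*sqrt(2)*r^2 + 2*r^2 - 240*r + 134*sqrt(2)*r + 240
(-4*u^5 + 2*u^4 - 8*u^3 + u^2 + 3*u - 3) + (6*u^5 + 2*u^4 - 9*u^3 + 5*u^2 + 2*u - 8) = 2*u^5 + 4*u^4 - 17*u^3 + 6*u^2 + 5*u - 11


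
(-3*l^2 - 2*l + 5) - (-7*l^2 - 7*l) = 4*l^2 + 5*l + 5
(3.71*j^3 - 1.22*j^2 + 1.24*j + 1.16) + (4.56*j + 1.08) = 3.71*j^3 - 1.22*j^2 + 5.8*j + 2.24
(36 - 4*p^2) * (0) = 0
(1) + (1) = 2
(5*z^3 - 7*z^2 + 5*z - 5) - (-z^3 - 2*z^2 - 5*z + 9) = 6*z^3 - 5*z^2 + 10*z - 14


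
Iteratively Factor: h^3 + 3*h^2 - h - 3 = (h + 3)*(h^2 - 1) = (h - 1)*(h + 3)*(h + 1)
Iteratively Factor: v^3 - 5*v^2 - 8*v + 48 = (v - 4)*(v^2 - v - 12) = (v - 4)*(v + 3)*(v - 4)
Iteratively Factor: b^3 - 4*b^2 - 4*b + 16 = (b - 2)*(b^2 - 2*b - 8) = (b - 4)*(b - 2)*(b + 2)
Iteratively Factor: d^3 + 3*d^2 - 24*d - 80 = (d + 4)*(d^2 - d - 20) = (d - 5)*(d + 4)*(d + 4)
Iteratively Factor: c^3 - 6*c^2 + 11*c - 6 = (c - 1)*(c^2 - 5*c + 6) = (c - 3)*(c - 1)*(c - 2)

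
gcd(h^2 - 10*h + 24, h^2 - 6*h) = h - 6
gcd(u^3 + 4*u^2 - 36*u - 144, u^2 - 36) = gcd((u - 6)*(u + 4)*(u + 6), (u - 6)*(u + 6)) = u^2 - 36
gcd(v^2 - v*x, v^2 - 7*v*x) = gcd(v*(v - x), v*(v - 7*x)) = v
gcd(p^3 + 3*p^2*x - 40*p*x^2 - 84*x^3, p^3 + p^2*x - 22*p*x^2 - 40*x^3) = p + 2*x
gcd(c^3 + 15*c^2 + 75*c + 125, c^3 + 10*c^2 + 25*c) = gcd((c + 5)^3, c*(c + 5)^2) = c^2 + 10*c + 25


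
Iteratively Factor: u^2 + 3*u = (u)*(u + 3)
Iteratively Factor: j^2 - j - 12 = (j - 4)*(j + 3)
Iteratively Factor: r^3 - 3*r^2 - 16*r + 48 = (r - 4)*(r^2 + r - 12) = (r - 4)*(r - 3)*(r + 4)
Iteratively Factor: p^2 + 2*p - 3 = (p - 1)*(p + 3)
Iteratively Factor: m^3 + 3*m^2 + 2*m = (m + 1)*(m^2 + 2*m) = (m + 1)*(m + 2)*(m)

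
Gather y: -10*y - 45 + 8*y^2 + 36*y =8*y^2 + 26*y - 45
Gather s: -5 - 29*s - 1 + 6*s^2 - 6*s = 6*s^2 - 35*s - 6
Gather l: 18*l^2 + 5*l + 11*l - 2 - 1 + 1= 18*l^2 + 16*l - 2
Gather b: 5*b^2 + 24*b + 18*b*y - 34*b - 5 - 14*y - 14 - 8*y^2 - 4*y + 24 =5*b^2 + b*(18*y - 10) - 8*y^2 - 18*y + 5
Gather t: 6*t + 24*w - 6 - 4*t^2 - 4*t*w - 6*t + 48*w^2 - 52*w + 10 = -4*t^2 - 4*t*w + 48*w^2 - 28*w + 4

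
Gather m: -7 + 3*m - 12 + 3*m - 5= 6*m - 24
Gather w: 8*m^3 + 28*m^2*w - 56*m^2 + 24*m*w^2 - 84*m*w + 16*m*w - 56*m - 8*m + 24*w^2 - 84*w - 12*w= 8*m^3 - 56*m^2 - 64*m + w^2*(24*m + 24) + w*(28*m^2 - 68*m - 96)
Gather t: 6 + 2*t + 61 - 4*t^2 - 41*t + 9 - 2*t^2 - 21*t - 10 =-6*t^2 - 60*t + 66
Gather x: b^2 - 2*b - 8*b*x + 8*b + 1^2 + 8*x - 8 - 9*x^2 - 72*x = b^2 + 6*b - 9*x^2 + x*(-8*b - 64) - 7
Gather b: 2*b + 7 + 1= 2*b + 8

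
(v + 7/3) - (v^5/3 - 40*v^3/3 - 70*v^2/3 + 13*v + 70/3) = -v^5/3 + 40*v^3/3 + 70*v^2/3 - 12*v - 21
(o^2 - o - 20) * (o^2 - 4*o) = o^4 - 5*o^3 - 16*o^2 + 80*o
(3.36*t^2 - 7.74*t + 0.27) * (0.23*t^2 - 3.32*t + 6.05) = 0.7728*t^4 - 12.9354*t^3 + 46.0869*t^2 - 47.7234*t + 1.6335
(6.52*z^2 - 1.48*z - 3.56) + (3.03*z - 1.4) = 6.52*z^2 + 1.55*z - 4.96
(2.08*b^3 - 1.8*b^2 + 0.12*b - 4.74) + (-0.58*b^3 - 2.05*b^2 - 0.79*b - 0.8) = 1.5*b^3 - 3.85*b^2 - 0.67*b - 5.54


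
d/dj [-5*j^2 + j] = 1 - 10*j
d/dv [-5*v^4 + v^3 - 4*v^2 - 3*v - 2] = -20*v^3 + 3*v^2 - 8*v - 3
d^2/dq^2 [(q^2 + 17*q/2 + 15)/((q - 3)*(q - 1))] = (25*q^3 + 72*q^2 - 513*q + 612)/(q^6 - 12*q^5 + 57*q^4 - 136*q^3 + 171*q^2 - 108*q + 27)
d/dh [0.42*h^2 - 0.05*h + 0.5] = 0.84*h - 0.05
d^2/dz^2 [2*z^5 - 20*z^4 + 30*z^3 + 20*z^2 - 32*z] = 40*z^3 - 240*z^2 + 180*z + 40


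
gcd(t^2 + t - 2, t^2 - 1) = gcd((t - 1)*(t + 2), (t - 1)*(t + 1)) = t - 1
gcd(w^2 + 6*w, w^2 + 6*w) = w^2 + 6*w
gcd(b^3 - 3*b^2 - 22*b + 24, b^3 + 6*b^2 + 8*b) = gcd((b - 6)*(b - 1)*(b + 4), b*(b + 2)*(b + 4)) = b + 4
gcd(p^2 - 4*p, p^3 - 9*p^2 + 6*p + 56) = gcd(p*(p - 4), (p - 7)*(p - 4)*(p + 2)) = p - 4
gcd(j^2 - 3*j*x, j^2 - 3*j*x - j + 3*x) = -j + 3*x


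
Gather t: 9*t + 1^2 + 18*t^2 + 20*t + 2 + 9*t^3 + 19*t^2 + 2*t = 9*t^3 + 37*t^2 + 31*t + 3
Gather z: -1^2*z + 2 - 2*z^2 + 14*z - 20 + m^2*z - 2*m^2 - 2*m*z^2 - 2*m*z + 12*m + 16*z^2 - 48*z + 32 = -2*m^2 + 12*m + z^2*(14 - 2*m) + z*(m^2 - 2*m - 35) + 14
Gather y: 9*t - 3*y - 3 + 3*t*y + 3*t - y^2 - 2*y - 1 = 12*t - y^2 + y*(3*t - 5) - 4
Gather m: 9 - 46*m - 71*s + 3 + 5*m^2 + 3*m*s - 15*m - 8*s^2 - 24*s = 5*m^2 + m*(3*s - 61) - 8*s^2 - 95*s + 12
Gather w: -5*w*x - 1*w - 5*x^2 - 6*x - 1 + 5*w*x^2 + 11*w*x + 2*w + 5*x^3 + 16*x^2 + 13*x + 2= w*(5*x^2 + 6*x + 1) + 5*x^3 + 11*x^2 + 7*x + 1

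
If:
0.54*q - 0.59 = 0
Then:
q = 1.09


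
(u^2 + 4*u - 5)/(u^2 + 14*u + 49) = (u^2 + 4*u - 5)/(u^2 + 14*u + 49)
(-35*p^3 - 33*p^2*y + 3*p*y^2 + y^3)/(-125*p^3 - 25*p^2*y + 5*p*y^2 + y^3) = (7*p^2 + 8*p*y + y^2)/(25*p^2 + 10*p*y + y^2)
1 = 1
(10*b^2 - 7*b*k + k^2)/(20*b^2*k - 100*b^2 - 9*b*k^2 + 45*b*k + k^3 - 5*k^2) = (2*b - k)/(4*b*k - 20*b - k^2 + 5*k)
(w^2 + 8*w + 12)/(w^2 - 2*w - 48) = (w + 2)/(w - 8)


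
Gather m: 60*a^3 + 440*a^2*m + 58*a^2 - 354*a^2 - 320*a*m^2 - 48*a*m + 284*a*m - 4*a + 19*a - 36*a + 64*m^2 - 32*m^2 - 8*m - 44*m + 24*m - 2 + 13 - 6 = 60*a^3 - 296*a^2 - 21*a + m^2*(32 - 320*a) + m*(440*a^2 + 236*a - 28) + 5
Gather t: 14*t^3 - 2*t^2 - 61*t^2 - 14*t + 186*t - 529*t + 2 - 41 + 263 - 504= 14*t^3 - 63*t^2 - 357*t - 280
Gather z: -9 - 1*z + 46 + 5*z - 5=4*z + 32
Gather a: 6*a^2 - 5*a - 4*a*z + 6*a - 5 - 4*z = 6*a^2 + a*(1 - 4*z) - 4*z - 5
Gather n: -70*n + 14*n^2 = 14*n^2 - 70*n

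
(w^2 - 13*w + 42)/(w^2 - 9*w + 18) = (w - 7)/(w - 3)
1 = 1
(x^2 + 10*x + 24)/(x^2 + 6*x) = (x + 4)/x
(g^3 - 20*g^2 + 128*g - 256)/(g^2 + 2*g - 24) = (g^2 - 16*g + 64)/(g + 6)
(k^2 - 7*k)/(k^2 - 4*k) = (k - 7)/(k - 4)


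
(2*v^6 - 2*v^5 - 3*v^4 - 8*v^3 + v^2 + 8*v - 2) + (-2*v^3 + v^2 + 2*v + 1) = 2*v^6 - 2*v^5 - 3*v^4 - 10*v^3 + 2*v^2 + 10*v - 1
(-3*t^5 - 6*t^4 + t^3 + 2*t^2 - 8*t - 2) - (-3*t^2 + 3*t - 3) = -3*t^5 - 6*t^4 + t^3 + 5*t^2 - 11*t + 1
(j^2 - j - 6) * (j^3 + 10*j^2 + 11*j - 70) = j^5 + 9*j^4 - 5*j^3 - 141*j^2 + 4*j + 420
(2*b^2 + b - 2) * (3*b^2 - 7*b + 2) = 6*b^4 - 11*b^3 - 9*b^2 + 16*b - 4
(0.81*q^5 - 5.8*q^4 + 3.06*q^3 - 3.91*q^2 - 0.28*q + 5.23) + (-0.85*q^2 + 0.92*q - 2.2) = 0.81*q^5 - 5.8*q^4 + 3.06*q^3 - 4.76*q^2 + 0.64*q + 3.03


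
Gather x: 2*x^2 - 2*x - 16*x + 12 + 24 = 2*x^2 - 18*x + 36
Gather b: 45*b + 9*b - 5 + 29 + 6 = 54*b + 30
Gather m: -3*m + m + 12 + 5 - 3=14 - 2*m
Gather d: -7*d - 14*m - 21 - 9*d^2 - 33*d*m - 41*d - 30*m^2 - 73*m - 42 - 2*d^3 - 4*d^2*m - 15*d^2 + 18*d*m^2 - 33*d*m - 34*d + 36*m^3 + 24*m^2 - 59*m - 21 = -2*d^3 + d^2*(-4*m - 24) + d*(18*m^2 - 66*m - 82) + 36*m^3 - 6*m^2 - 146*m - 84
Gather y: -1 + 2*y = 2*y - 1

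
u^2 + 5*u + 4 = (u + 1)*(u + 4)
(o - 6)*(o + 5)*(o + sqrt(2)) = o^3 - o^2 + sqrt(2)*o^2 - 30*o - sqrt(2)*o - 30*sqrt(2)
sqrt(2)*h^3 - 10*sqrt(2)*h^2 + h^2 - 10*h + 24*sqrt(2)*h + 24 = (h - 6)*(h - 4)*(sqrt(2)*h + 1)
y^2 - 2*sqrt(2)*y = y*(y - 2*sqrt(2))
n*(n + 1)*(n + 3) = n^3 + 4*n^2 + 3*n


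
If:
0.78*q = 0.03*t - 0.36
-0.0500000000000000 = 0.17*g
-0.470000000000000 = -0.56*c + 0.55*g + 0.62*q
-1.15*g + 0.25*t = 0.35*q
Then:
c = -0.05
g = -0.29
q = -0.54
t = -2.11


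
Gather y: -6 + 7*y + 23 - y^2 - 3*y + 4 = -y^2 + 4*y + 21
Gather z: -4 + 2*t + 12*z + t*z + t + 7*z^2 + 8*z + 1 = 3*t + 7*z^2 + z*(t + 20) - 3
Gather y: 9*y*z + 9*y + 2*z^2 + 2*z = y*(9*z + 9) + 2*z^2 + 2*z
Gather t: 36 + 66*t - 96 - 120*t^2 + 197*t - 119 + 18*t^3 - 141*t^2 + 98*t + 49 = 18*t^3 - 261*t^2 + 361*t - 130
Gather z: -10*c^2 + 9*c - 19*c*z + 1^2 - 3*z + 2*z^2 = -10*c^2 + 9*c + 2*z^2 + z*(-19*c - 3) + 1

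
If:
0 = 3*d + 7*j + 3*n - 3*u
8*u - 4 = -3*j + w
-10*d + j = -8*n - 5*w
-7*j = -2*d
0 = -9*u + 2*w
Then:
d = 2562/2243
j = 732/2243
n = -2334/2243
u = 1936/2243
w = 8712/2243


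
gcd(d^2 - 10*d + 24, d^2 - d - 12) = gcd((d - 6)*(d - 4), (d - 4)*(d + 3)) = d - 4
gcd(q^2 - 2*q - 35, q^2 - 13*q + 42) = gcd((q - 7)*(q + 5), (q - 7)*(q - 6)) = q - 7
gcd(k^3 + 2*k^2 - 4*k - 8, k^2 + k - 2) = k + 2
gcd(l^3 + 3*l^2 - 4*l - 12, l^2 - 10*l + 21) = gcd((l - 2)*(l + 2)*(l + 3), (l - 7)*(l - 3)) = 1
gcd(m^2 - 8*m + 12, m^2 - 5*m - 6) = m - 6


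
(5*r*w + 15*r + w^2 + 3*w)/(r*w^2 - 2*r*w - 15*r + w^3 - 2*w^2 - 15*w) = (5*r + w)/(r*w - 5*r + w^2 - 5*w)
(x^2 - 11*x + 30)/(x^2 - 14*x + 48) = (x - 5)/(x - 8)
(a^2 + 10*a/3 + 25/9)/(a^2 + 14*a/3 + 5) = (a + 5/3)/(a + 3)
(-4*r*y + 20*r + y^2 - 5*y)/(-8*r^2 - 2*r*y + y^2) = (y - 5)/(2*r + y)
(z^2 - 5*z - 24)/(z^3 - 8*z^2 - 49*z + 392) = (z + 3)/(z^2 - 49)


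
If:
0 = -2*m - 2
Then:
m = -1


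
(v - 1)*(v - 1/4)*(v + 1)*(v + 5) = v^4 + 19*v^3/4 - 9*v^2/4 - 19*v/4 + 5/4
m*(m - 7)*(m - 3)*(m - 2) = m^4 - 12*m^3 + 41*m^2 - 42*m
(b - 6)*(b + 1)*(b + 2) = b^3 - 3*b^2 - 16*b - 12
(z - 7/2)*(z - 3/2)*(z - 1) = z^3 - 6*z^2 + 41*z/4 - 21/4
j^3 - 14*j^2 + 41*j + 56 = (j - 8)*(j - 7)*(j + 1)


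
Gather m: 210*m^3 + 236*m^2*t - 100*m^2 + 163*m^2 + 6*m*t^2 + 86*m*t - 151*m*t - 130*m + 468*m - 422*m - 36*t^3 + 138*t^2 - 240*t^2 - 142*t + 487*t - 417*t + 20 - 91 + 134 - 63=210*m^3 + m^2*(236*t + 63) + m*(6*t^2 - 65*t - 84) - 36*t^3 - 102*t^2 - 72*t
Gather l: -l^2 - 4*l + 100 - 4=-l^2 - 4*l + 96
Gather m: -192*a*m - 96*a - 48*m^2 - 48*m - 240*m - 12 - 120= -96*a - 48*m^2 + m*(-192*a - 288) - 132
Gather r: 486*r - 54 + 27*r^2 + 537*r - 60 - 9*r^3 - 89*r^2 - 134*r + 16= -9*r^3 - 62*r^2 + 889*r - 98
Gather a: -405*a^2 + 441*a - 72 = -405*a^2 + 441*a - 72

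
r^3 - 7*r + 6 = (r - 2)*(r - 1)*(r + 3)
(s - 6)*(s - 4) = s^2 - 10*s + 24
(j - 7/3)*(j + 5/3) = j^2 - 2*j/3 - 35/9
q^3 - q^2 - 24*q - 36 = (q - 6)*(q + 2)*(q + 3)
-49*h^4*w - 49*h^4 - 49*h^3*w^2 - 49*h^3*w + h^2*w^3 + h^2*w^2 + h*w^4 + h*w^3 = (-7*h + w)*(h + w)*(7*h + w)*(h*w + h)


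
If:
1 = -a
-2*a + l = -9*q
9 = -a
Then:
No Solution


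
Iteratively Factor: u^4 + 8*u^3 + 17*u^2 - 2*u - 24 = (u + 2)*(u^3 + 6*u^2 + 5*u - 12) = (u + 2)*(u + 4)*(u^2 + 2*u - 3) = (u + 2)*(u + 3)*(u + 4)*(u - 1)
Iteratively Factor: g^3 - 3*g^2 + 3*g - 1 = (g - 1)*(g^2 - 2*g + 1) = (g - 1)^2*(g - 1)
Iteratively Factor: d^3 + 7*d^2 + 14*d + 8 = (d + 2)*(d^2 + 5*d + 4) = (d + 1)*(d + 2)*(d + 4)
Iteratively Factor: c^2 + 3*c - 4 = (c + 4)*(c - 1)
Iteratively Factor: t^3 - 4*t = (t + 2)*(t^2 - 2*t) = (t - 2)*(t + 2)*(t)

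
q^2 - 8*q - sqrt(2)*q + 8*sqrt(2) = (q - 8)*(q - sqrt(2))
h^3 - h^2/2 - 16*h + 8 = (h - 4)*(h - 1/2)*(h + 4)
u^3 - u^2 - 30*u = u*(u - 6)*(u + 5)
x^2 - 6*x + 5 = (x - 5)*(x - 1)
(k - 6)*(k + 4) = k^2 - 2*k - 24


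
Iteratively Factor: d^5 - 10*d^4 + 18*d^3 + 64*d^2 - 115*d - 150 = (d - 5)*(d^4 - 5*d^3 - 7*d^2 + 29*d + 30) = (d - 5)*(d + 1)*(d^3 - 6*d^2 - d + 30) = (d - 5)^2*(d + 1)*(d^2 - d - 6) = (d - 5)^2*(d - 3)*(d + 1)*(d + 2)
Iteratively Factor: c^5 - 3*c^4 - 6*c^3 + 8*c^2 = (c + 2)*(c^4 - 5*c^3 + 4*c^2) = c*(c + 2)*(c^3 - 5*c^2 + 4*c) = c^2*(c + 2)*(c^2 - 5*c + 4) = c^2*(c - 4)*(c + 2)*(c - 1)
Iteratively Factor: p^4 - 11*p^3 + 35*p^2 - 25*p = (p - 5)*(p^3 - 6*p^2 + 5*p) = p*(p - 5)*(p^2 - 6*p + 5) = p*(p - 5)*(p - 1)*(p - 5)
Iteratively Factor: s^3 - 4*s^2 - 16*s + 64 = (s - 4)*(s^2 - 16) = (s - 4)*(s + 4)*(s - 4)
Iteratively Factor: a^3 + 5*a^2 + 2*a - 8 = (a - 1)*(a^2 + 6*a + 8) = (a - 1)*(a + 4)*(a + 2)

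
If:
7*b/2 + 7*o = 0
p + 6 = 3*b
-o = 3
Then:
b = 6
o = -3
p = 12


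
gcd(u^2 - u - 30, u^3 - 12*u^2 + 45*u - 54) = u - 6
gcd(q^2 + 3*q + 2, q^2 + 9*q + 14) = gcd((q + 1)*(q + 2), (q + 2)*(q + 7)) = q + 2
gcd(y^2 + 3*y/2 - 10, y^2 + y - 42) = 1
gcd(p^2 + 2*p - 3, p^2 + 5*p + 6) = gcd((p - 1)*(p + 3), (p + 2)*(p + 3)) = p + 3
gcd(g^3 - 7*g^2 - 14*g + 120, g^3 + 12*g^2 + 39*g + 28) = g + 4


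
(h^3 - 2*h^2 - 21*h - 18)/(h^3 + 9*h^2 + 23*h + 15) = (h - 6)/(h + 5)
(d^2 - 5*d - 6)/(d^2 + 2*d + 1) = (d - 6)/(d + 1)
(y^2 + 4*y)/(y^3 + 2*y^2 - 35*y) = (y + 4)/(y^2 + 2*y - 35)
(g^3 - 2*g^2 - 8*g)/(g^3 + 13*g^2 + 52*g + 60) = g*(g - 4)/(g^2 + 11*g + 30)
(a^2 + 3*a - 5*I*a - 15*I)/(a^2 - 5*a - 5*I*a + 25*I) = (a + 3)/(a - 5)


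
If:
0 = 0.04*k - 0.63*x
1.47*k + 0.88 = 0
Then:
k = -0.60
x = -0.04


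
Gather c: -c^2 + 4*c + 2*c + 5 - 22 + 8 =-c^2 + 6*c - 9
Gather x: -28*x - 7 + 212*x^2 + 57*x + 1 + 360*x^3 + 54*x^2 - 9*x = 360*x^3 + 266*x^2 + 20*x - 6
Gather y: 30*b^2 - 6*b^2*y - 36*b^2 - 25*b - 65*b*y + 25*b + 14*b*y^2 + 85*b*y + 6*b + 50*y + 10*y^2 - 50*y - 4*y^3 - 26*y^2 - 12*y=-6*b^2 + 6*b - 4*y^3 + y^2*(14*b - 16) + y*(-6*b^2 + 20*b - 12)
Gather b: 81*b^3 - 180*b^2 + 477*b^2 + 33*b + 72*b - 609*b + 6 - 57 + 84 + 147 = 81*b^3 + 297*b^2 - 504*b + 180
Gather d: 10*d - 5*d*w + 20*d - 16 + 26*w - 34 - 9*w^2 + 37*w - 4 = d*(30 - 5*w) - 9*w^2 + 63*w - 54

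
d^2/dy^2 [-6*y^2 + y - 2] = -12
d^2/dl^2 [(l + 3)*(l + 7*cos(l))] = -7*(l + 3)*cos(l) - 14*sin(l) + 2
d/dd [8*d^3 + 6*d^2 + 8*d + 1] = 24*d^2 + 12*d + 8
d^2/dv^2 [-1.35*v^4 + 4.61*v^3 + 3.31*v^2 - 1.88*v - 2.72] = -16.2*v^2 + 27.66*v + 6.62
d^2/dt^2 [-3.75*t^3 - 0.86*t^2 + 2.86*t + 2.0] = -22.5*t - 1.72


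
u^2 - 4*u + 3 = (u - 3)*(u - 1)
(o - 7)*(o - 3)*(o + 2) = o^3 - 8*o^2 + o + 42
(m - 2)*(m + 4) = m^2 + 2*m - 8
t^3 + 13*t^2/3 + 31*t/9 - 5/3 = (t - 1/3)*(t + 5/3)*(t + 3)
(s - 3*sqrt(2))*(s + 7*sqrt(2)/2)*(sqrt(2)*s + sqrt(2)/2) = sqrt(2)*s^3 + sqrt(2)*s^2/2 + s^2 - 21*sqrt(2)*s + s/2 - 21*sqrt(2)/2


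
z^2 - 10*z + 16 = (z - 8)*(z - 2)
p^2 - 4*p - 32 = (p - 8)*(p + 4)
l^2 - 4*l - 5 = (l - 5)*(l + 1)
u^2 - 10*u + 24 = (u - 6)*(u - 4)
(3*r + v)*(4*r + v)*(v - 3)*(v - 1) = 12*r^2*v^2 - 48*r^2*v + 36*r^2 + 7*r*v^3 - 28*r*v^2 + 21*r*v + v^4 - 4*v^3 + 3*v^2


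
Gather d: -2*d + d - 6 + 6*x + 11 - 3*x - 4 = -d + 3*x + 1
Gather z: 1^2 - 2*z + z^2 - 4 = z^2 - 2*z - 3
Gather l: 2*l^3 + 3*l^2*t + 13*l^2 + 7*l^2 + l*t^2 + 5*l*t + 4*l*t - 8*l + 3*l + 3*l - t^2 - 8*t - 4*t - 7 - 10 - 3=2*l^3 + l^2*(3*t + 20) + l*(t^2 + 9*t - 2) - t^2 - 12*t - 20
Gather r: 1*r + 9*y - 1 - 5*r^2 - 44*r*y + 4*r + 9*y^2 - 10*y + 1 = -5*r^2 + r*(5 - 44*y) + 9*y^2 - y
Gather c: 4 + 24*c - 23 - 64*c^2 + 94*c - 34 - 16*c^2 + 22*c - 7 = -80*c^2 + 140*c - 60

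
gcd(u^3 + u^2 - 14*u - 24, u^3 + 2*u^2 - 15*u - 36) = u^2 - u - 12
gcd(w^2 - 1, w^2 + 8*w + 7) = w + 1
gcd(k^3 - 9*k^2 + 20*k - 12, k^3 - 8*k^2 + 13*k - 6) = k^2 - 7*k + 6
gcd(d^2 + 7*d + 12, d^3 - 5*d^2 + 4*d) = 1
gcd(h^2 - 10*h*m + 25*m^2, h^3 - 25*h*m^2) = h - 5*m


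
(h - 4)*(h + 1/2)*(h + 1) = h^3 - 5*h^2/2 - 11*h/2 - 2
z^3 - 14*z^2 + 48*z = z*(z - 8)*(z - 6)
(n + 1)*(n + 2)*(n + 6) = n^3 + 9*n^2 + 20*n + 12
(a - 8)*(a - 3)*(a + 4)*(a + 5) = a^4 - 2*a^3 - 55*a^2 - 4*a + 480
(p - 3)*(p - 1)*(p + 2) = p^3 - 2*p^2 - 5*p + 6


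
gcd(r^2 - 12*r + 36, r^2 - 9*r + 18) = r - 6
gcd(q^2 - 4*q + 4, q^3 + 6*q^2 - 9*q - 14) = q - 2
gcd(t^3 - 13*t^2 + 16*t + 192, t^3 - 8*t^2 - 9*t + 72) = t^2 - 5*t - 24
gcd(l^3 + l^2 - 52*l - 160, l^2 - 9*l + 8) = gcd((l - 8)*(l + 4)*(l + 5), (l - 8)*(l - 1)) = l - 8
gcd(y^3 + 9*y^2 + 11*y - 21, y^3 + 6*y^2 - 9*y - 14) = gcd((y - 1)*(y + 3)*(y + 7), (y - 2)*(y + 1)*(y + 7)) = y + 7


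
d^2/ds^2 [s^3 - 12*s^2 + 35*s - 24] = 6*s - 24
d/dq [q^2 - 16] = 2*q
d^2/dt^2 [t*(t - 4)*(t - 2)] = 6*t - 12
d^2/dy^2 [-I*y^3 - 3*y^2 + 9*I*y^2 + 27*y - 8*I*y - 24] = -6*I*y - 6 + 18*I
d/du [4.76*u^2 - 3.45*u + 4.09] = 9.52*u - 3.45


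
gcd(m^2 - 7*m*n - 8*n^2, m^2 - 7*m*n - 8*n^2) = m^2 - 7*m*n - 8*n^2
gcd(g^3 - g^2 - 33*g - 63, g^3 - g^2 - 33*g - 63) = g^3 - g^2 - 33*g - 63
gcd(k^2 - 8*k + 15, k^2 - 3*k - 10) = k - 5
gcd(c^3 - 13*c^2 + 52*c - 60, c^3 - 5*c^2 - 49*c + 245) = c - 5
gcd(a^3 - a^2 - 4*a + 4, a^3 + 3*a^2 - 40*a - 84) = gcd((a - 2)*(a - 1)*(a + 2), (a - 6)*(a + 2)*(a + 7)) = a + 2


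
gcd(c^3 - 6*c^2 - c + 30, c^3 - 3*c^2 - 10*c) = c^2 - 3*c - 10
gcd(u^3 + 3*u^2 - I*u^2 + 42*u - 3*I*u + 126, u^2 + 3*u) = u + 3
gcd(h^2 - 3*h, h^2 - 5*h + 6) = h - 3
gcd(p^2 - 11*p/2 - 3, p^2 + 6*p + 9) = 1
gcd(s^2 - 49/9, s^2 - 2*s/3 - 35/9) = s - 7/3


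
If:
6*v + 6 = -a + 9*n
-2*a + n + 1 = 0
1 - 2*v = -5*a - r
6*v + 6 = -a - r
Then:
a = 45/56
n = 17/28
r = -153/28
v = -25/112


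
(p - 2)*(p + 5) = p^2 + 3*p - 10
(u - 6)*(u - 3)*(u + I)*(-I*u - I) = -I*u^4 + u^3 + 8*I*u^3 - 8*u^2 - 9*I*u^2 + 9*u - 18*I*u + 18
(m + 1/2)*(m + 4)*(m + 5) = m^3 + 19*m^2/2 + 49*m/2 + 10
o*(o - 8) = o^2 - 8*o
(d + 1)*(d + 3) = d^2 + 4*d + 3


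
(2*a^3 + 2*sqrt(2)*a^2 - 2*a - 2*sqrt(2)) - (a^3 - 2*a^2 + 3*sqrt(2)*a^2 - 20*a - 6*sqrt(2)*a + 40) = a^3 - sqrt(2)*a^2 + 2*a^2 + 6*sqrt(2)*a + 18*a - 40 - 2*sqrt(2)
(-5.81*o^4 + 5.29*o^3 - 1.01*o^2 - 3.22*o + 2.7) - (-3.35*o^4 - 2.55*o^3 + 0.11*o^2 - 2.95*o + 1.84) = -2.46*o^4 + 7.84*o^3 - 1.12*o^2 - 0.27*o + 0.86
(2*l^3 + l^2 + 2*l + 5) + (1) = 2*l^3 + l^2 + 2*l + 6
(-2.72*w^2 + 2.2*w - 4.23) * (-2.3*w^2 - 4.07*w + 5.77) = 6.256*w^4 + 6.0104*w^3 - 14.9194*w^2 + 29.9101*w - 24.4071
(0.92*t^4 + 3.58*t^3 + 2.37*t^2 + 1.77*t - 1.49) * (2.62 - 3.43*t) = -3.1556*t^5 - 9.869*t^4 + 1.2505*t^3 + 0.1383*t^2 + 9.7481*t - 3.9038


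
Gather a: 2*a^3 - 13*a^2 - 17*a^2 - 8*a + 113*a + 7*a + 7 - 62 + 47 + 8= 2*a^3 - 30*a^2 + 112*a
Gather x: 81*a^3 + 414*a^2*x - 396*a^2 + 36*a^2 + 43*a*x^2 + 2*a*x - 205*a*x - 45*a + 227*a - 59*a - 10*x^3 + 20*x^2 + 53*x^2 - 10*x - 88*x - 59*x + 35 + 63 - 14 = 81*a^3 - 360*a^2 + 123*a - 10*x^3 + x^2*(43*a + 73) + x*(414*a^2 - 203*a - 157) + 84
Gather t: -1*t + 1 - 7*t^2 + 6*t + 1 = -7*t^2 + 5*t + 2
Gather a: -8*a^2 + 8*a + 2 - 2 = -8*a^2 + 8*a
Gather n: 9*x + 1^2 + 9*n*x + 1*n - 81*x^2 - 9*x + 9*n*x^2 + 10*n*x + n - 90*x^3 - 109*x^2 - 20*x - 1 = n*(9*x^2 + 19*x + 2) - 90*x^3 - 190*x^2 - 20*x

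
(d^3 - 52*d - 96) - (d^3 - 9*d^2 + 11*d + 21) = 9*d^2 - 63*d - 117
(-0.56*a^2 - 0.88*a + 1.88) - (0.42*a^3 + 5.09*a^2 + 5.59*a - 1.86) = -0.42*a^3 - 5.65*a^2 - 6.47*a + 3.74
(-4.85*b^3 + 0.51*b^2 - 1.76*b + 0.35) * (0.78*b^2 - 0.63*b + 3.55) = -3.783*b^5 + 3.4533*b^4 - 18.9116*b^3 + 3.1923*b^2 - 6.4685*b + 1.2425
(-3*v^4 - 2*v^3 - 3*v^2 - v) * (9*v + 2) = -27*v^5 - 24*v^4 - 31*v^3 - 15*v^2 - 2*v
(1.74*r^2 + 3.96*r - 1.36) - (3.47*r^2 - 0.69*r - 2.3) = -1.73*r^2 + 4.65*r + 0.94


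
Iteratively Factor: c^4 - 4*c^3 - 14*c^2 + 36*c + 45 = (c - 3)*(c^3 - c^2 - 17*c - 15) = (c - 3)*(c + 1)*(c^2 - 2*c - 15) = (c - 5)*(c - 3)*(c + 1)*(c + 3)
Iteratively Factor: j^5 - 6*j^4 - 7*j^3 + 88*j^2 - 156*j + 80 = (j - 5)*(j^4 - j^3 - 12*j^2 + 28*j - 16) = (j - 5)*(j + 4)*(j^3 - 5*j^2 + 8*j - 4) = (j - 5)*(j - 2)*(j + 4)*(j^2 - 3*j + 2) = (j - 5)*(j - 2)^2*(j + 4)*(j - 1)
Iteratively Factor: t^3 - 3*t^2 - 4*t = (t)*(t^2 - 3*t - 4) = t*(t - 4)*(t + 1)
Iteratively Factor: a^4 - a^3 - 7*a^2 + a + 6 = (a - 3)*(a^3 + 2*a^2 - a - 2) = (a - 3)*(a + 2)*(a^2 - 1) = (a - 3)*(a - 1)*(a + 2)*(a + 1)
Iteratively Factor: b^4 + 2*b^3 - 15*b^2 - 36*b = (b)*(b^3 + 2*b^2 - 15*b - 36) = b*(b - 4)*(b^2 + 6*b + 9) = b*(b - 4)*(b + 3)*(b + 3)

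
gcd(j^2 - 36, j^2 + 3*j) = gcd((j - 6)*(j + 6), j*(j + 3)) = 1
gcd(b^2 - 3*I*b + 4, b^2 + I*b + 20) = b - 4*I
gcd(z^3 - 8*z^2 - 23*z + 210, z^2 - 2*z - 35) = z^2 - 2*z - 35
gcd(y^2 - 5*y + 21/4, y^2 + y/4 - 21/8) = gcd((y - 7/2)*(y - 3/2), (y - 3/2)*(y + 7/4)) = y - 3/2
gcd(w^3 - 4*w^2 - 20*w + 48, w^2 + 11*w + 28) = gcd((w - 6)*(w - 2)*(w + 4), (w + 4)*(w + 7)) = w + 4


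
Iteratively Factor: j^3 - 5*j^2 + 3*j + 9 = (j - 3)*(j^2 - 2*j - 3) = (j - 3)*(j + 1)*(j - 3)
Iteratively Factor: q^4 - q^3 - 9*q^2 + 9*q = (q - 1)*(q^3 - 9*q) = (q - 1)*(q + 3)*(q^2 - 3*q) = q*(q - 1)*(q + 3)*(q - 3)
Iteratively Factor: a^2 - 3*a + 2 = (a - 2)*(a - 1)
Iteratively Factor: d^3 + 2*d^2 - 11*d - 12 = (d + 4)*(d^2 - 2*d - 3) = (d - 3)*(d + 4)*(d + 1)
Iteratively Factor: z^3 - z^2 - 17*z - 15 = (z - 5)*(z^2 + 4*z + 3) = (z - 5)*(z + 1)*(z + 3)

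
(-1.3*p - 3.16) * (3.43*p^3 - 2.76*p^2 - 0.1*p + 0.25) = -4.459*p^4 - 7.2508*p^3 + 8.8516*p^2 - 0.00899999999999995*p - 0.79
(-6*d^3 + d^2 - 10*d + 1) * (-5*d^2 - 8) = 30*d^5 - 5*d^4 + 98*d^3 - 13*d^2 + 80*d - 8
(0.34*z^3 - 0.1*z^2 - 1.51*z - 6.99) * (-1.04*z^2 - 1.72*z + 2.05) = -0.3536*z^5 - 0.4808*z^4 + 2.4394*z^3 + 9.6618*z^2 + 8.9273*z - 14.3295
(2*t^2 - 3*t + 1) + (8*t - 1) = 2*t^2 + 5*t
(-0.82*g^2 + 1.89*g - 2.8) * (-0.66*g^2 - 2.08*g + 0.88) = 0.5412*g^4 + 0.4582*g^3 - 2.8048*g^2 + 7.4872*g - 2.464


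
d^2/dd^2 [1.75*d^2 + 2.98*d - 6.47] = 3.50000000000000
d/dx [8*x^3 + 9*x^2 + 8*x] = 24*x^2 + 18*x + 8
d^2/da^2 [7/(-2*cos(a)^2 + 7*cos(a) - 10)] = 7*(-16*sin(a)^4 - 23*sin(a)^2 - 245*cos(a)/2 + 21*cos(3*a)/2 + 97)/(2*sin(a)^2 + 7*cos(a) - 12)^3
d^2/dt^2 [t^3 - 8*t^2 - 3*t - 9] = 6*t - 16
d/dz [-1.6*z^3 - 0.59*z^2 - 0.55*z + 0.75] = -4.8*z^2 - 1.18*z - 0.55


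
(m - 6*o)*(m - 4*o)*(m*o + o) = m^3*o - 10*m^2*o^2 + m^2*o + 24*m*o^3 - 10*m*o^2 + 24*o^3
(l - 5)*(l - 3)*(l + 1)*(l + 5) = l^4 - 2*l^3 - 28*l^2 + 50*l + 75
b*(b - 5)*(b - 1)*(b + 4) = b^4 - 2*b^3 - 19*b^2 + 20*b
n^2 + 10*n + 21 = (n + 3)*(n + 7)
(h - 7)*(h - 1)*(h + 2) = h^3 - 6*h^2 - 9*h + 14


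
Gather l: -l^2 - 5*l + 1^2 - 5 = -l^2 - 5*l - 4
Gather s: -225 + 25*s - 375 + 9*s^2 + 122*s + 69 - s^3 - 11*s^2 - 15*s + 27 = -s^3 - 2*s^2 + 132*s - 504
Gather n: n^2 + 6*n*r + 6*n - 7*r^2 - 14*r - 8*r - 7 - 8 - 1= n^2 + n*(6*r + 6) - 7*r^2 - 22*r - 16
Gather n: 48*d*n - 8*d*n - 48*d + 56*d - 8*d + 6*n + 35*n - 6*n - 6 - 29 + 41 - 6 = n*(40*d + 35)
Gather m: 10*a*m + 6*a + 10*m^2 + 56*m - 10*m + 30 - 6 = 6*a + 10*m^2 + m*(10*a + 46) + 24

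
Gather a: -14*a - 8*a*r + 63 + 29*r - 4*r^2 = a*(-8*r - 14) - 4*r^2 + 29*r + 63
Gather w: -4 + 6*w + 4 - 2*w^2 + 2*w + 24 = -2*w^2 + 8*w + 24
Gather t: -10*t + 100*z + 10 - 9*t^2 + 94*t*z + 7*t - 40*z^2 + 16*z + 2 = -9*t^2 + t*(94*z - 3) - 40*z^2 + 116*z + 12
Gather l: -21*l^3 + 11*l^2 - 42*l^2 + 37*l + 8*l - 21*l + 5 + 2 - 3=-21*l^3 - 31*l^2 + 24*l + 4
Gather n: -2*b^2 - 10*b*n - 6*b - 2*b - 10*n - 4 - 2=-2*b^2 - 8*b + n*(-10*b - 10) - 6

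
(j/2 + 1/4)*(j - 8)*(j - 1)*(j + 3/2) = j^4/2 - 7*j^3/2 - 37*j^2/8 + 37*j/8 + 3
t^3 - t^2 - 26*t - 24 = (t - 6)*(t + 1)*(t + 4)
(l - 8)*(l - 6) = l^2 - 14*l + 48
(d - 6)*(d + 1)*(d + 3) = d^3 - 2*d^2 - 21*d - 18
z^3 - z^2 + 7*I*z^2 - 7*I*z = z*(z - 1)*(z + 7*I)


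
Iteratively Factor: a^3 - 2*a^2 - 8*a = (a - 4)*(a^2 + 2*a) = (a - 4)*(a + 2)*(a)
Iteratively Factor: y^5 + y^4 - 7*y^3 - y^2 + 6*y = (y + 3)*(y^4 - 2*y^3 - y^2 + 2*y) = (y - 1)*(y + 3)*(y^3 - y^2 - 2*y) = (y - 1)*(y + 1)*(y + 3)*(y^2 - 2*y) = y*(y - 1)*(y + 1)*(y + 3)*(y - 2)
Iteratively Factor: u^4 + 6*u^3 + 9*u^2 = (u + 3)*(u^3 + 3*u^2) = u*(u + 3)*(u^2 + 3*u) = u^2*(u + 3)*(u + 3)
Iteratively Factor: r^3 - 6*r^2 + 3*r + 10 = (r - 2)*(r^2 - 4*r - 5) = (r - 2)*(r + 1)*(r - 5)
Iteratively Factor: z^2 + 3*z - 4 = (z - 1)*(z + 4)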